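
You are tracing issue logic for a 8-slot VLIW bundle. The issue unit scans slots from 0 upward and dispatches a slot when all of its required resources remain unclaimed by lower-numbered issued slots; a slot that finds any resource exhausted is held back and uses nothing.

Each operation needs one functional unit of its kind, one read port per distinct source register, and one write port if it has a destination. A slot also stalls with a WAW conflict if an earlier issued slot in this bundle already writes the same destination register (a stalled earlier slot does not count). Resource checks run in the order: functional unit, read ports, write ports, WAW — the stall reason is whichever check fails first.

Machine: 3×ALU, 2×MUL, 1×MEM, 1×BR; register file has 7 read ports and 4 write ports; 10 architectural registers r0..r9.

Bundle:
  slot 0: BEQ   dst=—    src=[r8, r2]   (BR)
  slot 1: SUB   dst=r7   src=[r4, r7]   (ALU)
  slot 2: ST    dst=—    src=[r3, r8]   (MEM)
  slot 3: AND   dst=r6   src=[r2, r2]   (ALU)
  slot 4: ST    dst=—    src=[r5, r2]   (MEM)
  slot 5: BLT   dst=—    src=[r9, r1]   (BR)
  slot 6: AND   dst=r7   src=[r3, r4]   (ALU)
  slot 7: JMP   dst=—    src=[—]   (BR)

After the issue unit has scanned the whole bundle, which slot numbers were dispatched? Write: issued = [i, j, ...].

(0) want 1×BR +2rd +0wr — yes → AL3|MU2|ME1|BR0|rd5|wr4
(1) want 1×ALU +2rd +1wr — yes → AL2|MU2|ME1|BR0|rd3|wr3
(2) want 1×MEM +2rd +0wr — yes → AL2|MU2|ME0|BR0|rd1|wr3
(3) want 1×ALU +1rd +1wr — yes → AL1|MU2|ME0|BR0|rd0|wr2
(4) want 1×MEM +2rd +0wr — FU → AL1|MU2|ME0|BR0|rd0|wr2
(5) want 1×BR +2rd +0wr — FU → AL1|MU2|ME0|BR0|rd0|wr2
(6) want 1×ALU +2rd +1wr — RD_PORT → AL1|MU2|ME0|BR0|rd0|wr2
(7) want 1×BR +0rd +0wr — FU → AL1|MU2|ME0|BR0|rd0|wr2

issued = [0, 1, 2, 3]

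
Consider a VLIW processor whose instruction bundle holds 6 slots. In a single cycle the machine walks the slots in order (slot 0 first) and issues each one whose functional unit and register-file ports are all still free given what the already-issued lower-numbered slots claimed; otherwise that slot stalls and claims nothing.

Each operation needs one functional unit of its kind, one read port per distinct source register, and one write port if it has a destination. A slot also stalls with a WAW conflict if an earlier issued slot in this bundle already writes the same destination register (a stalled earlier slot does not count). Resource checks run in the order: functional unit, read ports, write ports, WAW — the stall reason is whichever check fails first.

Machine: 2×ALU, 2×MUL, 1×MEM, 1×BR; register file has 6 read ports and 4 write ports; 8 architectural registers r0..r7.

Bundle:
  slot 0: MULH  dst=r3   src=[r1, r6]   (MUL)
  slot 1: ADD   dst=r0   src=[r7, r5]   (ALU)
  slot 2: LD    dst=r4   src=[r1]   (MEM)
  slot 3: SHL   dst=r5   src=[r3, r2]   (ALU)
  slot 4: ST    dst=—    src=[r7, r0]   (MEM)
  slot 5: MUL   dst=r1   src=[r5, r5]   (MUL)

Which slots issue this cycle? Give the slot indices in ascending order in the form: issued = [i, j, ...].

issued = [0, 1, 2, 5]

  0. MUL→r3 ⇒ go  {2A/1Mu/1Ld/1B | 4r 3w}
  1. ALU→r0 ⇒ go  {1A/1Mu/1Ld/1B | 2r 2w}
  2. MEM→r4 ⇒ go  {1A/1Mu/0Ld/1B | 1r 1w}
  3. ALU→r5 ⇒ no(RD_PORT)  {1A/1Mu/0Ld/1B | 1r 1w}
  4. MEM ⇒ no(FU)  {1A/1Mu/0Ld/1B | 1r 1w}
  5. MUL→r1 ⇒ go  {1A/0Mu/0Ld/1B | 0r 0w}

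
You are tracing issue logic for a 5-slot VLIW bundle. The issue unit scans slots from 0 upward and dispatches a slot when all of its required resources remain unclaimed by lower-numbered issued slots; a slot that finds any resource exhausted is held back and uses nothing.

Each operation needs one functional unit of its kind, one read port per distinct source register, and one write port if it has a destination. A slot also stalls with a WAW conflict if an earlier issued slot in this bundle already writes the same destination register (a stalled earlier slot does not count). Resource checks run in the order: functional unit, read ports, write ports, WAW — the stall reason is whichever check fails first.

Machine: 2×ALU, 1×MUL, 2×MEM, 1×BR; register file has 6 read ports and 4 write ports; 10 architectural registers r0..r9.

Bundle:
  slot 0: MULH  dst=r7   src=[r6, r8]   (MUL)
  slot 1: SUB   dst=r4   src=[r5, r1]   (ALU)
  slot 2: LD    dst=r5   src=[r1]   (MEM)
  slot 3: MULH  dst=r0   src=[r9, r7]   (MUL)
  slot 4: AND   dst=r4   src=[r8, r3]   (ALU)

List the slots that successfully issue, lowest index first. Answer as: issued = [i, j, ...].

issued = [0, 1, 2]

[0] MUL needs rd=2 wr=1: ok; after: ALU=2 MUL=0 MEM=2 BR=1, R=4, W=3
[1] ALU needs rd=2 wr=1: ok; after: ALU=1 MUL=0 MEM=2 BR=1, R=2, W=2
[2] MEM needs rd=1 wr=1: ok; after: ALU=1 MUL=0 MEM=1 BR=1, R=1, W=1
[3] MUL needs rd=2 wr=1: FU; after: ALU=1 MUL=0 MEM=1 BR=1, R=1, W=1
[4] ALU needs rd=2 wr=1: RD_PORT; after: ALU=1 MUL=0 MEM=1 BR=1, R=1, W=1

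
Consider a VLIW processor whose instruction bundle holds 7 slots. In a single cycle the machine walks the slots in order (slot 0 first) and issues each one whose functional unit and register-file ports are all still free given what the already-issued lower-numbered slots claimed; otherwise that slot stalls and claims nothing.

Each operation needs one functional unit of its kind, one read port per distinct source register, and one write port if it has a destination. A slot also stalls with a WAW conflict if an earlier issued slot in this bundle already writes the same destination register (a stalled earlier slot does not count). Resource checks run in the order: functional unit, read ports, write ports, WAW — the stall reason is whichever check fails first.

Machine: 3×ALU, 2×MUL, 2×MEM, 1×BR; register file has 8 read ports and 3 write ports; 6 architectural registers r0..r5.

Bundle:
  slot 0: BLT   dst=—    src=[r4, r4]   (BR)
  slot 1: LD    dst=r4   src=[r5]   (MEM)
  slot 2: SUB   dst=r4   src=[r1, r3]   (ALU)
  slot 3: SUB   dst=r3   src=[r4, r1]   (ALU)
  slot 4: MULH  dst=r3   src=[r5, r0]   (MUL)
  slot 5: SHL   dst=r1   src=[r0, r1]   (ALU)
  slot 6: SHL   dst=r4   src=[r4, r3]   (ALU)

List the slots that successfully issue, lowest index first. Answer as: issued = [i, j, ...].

(0) want 1×BR +1rd +0wr — yes → AL3|MU2|ME2|BR0|rd7|wr3
(1) want 1×MEM +1rd +1wr — yes → AL3|MU2|ME1|BR0|rd6|wr2
(2) want 1×ALU +2rd +1wr — WAW → AL3|MU2|ME1|BR0|rd6|wr2
(3) want 1×ALU +2rd +1wr — yes → AL2|MU2|ME1|BR0|rd4|wr1
(4) want 1×MUL +2rd +1wr — WAW → AL2|MU2|ME1|BR0|rd4|wr1
(5) want 1×ALU +2rd +1wr — yes → AL1|MU2|ME1|BR0|rd2|wr0
(6) want 1×ALU +2rd +1wr — WR_PORT → AL1|MU2|ME1|BR0|rd2|wr0

issued = [0, 1, 3, 5]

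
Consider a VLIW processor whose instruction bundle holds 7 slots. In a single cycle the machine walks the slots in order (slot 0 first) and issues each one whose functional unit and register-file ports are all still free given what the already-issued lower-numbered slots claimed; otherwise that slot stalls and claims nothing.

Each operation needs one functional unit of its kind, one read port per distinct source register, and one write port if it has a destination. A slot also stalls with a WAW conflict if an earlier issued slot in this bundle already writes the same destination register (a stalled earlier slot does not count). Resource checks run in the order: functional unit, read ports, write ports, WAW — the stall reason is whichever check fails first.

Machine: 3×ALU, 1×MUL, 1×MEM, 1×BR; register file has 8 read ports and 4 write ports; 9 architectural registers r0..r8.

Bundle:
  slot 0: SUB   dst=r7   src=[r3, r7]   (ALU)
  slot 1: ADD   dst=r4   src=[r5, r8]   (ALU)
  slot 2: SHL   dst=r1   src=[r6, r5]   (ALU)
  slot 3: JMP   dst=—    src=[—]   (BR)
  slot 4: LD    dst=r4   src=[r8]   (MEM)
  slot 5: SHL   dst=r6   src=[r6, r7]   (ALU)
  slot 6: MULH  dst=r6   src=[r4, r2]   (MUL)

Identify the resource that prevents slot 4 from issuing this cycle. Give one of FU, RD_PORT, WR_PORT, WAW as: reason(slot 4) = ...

reason(slot 4) = WAW

(0) want 1×ALU +2rd +1wr — yes → AL2|MU1|ME1|BR1|rd6|wr3
(1) want 1×ALU +2rd +1wr — yes → AL1|MU1|ME1|BR1|rd4|wr2
(2) want 1×ALU +2rd +1wr — yes → AL0|MU1|ME1|BR1|rd2|wr1
(3) want 1×BR +0rd +0wr — yes → AL0|MU1|ME1|BR0|rd2|wr1
(4) want 1×MEM +1rd +1wr — WAW → AL0|MU1|ME1|BR0|rd2|wr1
(5) want 1×ALU +2rd +1wr — FU → AL0|MU1|ME1|BR0|rd2|wr1
(6) want 1×MUL +2rd +1wr — yes → AL0|MU0|ME1|BR0|rd0|wr0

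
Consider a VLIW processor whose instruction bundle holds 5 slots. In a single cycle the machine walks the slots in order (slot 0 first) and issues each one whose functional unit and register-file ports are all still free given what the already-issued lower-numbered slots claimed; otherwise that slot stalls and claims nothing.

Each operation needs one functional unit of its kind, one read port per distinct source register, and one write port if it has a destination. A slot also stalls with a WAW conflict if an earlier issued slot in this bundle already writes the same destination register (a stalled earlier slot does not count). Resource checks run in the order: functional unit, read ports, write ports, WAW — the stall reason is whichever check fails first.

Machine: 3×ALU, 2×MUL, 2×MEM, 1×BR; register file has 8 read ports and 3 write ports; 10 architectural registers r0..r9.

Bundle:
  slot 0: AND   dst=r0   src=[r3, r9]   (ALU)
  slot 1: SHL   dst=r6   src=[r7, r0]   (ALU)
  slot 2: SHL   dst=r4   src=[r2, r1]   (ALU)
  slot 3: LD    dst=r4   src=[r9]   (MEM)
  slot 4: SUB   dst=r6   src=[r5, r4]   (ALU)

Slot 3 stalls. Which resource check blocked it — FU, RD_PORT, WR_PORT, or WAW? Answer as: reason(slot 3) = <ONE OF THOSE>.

reason(slot 3) = WR_PORT

#0 ALU src=r3,r9 dispatched  <A:2 Mu:2 Ld:2 B:1 rd:6 wr:2>
#1 ALU src=r7,r0 dispatched  <A:1 Mu:2 Ld:2 B:1 rd:4 wr:1>
#2 ALU src=r2,r1 dispatched  <A:0 Mu:2 Ld:2 B:1 rd:2 wr:0>
#3 MEM src=r9 held:WR_PORT  <A:0 Mu:2 Ld:2 B:1 rd:2 wr:0>
#4 ALU src=r5,r4 held:FU  <A:0 Mu:2 Ld:2 B:1 rd:2 wr:0>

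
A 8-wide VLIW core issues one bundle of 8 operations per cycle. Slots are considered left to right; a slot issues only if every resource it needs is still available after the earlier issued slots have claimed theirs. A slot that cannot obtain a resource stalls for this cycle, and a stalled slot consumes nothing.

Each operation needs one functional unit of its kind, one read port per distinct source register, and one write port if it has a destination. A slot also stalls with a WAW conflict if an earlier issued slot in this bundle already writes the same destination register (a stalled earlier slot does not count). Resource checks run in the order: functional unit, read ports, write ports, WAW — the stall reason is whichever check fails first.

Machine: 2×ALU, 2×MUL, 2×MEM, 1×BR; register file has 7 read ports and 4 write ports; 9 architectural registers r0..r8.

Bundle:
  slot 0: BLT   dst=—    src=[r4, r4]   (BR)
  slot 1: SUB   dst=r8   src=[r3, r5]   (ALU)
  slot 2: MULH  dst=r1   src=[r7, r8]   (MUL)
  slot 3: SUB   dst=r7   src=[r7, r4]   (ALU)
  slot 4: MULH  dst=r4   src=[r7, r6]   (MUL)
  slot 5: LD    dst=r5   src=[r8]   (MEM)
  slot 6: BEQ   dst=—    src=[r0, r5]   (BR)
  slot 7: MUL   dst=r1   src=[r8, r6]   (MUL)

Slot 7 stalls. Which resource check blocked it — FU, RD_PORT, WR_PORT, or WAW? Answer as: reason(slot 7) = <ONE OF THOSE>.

  0. BR ⇒ go  {2A/2Mu/2Ld/0B | 6r 4w}
  1. ALU→r8 ⇒ go  {1A/2Mu/2Ld/0B | 4r 3w}
  2. MUL→r1 ⇒ go  {1A/1Mu/2Ld/0B | 2r 2w}
  3. ALU→r7 ⇒ go  {0A/1Mu/2Ld/0B | 0r 1w}
  4. MUL→r4 ⇒ no(RD_PORT)  {0A/1Mu/2Ld/0B | 0r 1w}
  5. MEM→r5 ⇒ no(RD_PORT)  {0A/1Mu/2Ld/0B | 0r 1w}
  6. BR ⇒ no(FU)  {0A/1Mu/2Ld/0B | 0r 1w}
  7. MUL→r1 ⇒ no(RD_PORT)  {0A/1Mu/2Ld/0B | 0r 1w}

reason(slot 7) = RD_PORT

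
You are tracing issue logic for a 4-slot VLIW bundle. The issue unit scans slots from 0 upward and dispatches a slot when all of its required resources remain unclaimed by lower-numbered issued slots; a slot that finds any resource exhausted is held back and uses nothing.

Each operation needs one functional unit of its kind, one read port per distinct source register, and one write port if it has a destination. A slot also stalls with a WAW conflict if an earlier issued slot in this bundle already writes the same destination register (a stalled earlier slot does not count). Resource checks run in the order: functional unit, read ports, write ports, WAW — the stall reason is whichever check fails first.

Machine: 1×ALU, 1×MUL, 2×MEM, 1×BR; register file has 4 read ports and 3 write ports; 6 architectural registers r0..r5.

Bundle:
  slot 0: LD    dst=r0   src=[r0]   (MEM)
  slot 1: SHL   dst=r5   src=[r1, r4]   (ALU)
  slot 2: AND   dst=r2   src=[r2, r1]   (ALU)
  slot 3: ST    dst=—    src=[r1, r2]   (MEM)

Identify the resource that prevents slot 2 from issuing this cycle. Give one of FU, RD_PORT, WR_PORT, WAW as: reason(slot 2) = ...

#0 MEM src=r0 dispatched  <A:1 Mu:1 Ld:1 B:1 rd:3 wr:2>
#1 ALU src=r1,r4 dispatched  <A:0 Mu:1 Ld:1 B:1 rd:1 wr:1>
#2 ALU src=r2,r1 held:FU  <A:0 Mu:1 Ld:1 B:1 rd:1 wr:1>
#3 MEM src=r1,r2 held:RD_PORT  <A:0 Mu:1 Ld:1 B:1 rd:1 wr:1>

reason(slot 2) = FU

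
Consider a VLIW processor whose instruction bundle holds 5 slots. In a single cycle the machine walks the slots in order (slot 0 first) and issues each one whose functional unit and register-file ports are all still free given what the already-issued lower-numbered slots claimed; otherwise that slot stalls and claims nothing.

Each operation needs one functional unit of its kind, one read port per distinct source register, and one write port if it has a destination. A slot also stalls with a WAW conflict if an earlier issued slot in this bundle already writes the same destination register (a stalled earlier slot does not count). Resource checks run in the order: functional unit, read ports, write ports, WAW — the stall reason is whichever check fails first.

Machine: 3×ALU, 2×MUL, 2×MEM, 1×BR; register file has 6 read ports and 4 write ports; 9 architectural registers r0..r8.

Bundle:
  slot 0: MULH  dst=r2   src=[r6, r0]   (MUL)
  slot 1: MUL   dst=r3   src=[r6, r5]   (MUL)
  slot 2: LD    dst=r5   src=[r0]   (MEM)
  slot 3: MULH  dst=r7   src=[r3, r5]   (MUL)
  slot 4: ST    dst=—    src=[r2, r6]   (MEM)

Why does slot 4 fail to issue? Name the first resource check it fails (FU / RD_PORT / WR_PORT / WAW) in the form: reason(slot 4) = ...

reason(slot 4) = RD_PORT

  0. MUL→r2 ⇒ go  {3A/1Mu/2Ld/1B | 4r 3w}
  1. MUL→r3 ⇒ go  {3A/0Mu/2Ld/1B | 2r 2w}
  2. MEM→r5 ⇒ go  {3A/0Mu/1Ld/1B | 1r 1w}
  3. MUL→r7 ⇒ no(FU)  {3A/0Mu/1Ld/1B | 1r 1w}
  4. MEM ⇒ no(RD_PORT)  {3A/0Mu/1Ld/1B | 1r 1w}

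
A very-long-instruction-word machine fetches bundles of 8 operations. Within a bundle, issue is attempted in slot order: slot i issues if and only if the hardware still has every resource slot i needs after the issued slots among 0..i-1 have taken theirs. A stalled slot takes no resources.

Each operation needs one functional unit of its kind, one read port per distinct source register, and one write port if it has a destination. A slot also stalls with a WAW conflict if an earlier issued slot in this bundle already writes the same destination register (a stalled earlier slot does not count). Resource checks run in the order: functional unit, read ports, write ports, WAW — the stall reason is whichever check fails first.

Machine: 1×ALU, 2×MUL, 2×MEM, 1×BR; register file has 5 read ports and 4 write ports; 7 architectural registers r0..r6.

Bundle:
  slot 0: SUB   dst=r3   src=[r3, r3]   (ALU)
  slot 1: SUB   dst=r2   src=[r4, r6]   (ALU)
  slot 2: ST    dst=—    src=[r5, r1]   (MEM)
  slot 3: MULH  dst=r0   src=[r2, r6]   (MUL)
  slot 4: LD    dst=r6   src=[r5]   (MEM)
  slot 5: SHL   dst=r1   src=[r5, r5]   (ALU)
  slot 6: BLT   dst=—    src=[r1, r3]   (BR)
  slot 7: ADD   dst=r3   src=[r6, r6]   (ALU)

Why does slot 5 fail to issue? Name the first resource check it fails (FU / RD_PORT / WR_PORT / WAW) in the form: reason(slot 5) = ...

[0] ALU needs rd=1 wr=1: ok; after: ALU=0 MUL=2 MEM=2 BR=1, R=4, W=3
[1] ALU needs rd=2 wr=1: FU; after: ALU=0 MUL=2 MEM=2 BR=1, R=4, W=3
[2] MEM needs rd=2 wr=0: ok; after: ALU=0 MUL=2 MEM=1 BR=1, R=2, W=3
[3] MUL needs rd=2 wr=1: ok; after: ALU=0 MUL=1 MEM=1 BR=1, R=0, W=2
[4] MEM needs rd=1 wr=1: RD_PORT; after: ALU=0 MUL=1 MEM=1 BR=1, R=0, W=2
[5] ALU needs rd=1 wr=1: FU; after: ALU=0 MUL=1 MEM=1 BR=1, R=0, W=2
[6] BR needs rd=2 wr=0: RD_PORT; after: ALU=0 MUL=1 MEM=1 BR=1, R=0, W=2
[7] ALU needs rd=1 wr=1: FU; after: ALU=0 MUL=1 MEM=1 BR=1, R=0, W=2

reason(slot 5) = FU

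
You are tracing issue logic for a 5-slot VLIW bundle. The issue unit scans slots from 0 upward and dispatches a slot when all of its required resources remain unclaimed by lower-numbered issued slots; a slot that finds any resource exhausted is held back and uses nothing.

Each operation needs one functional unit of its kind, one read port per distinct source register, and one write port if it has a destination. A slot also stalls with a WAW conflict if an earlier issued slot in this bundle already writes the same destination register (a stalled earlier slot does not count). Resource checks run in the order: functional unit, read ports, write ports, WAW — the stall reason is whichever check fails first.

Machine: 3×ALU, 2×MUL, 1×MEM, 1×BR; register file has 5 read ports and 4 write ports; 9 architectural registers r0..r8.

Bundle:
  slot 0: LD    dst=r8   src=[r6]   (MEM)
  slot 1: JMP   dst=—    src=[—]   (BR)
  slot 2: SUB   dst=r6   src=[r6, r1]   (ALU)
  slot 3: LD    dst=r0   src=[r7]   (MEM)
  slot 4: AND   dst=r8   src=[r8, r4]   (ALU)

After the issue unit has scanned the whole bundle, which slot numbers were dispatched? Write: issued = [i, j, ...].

slot 0 (MEM): ISSUE — free A3,Mu2,Ld0,B1 rp4 wp3
slot 1 (BR): ISSUE — free A3,Mu2,Ld0,B0 rp4 wp3
slot 2 (ALU): ISSUE — free A2,Mu2,Ld0,B0 rp2 wp2
slot 3 (MEM): stall FU — free A2,Mu2,Ld0,B0 rp2 wp2
slot 4 (ALU): stall WAW — free A2,Mu2,Ld0,B0 rp2 wp2

issued = [0, 1, 2]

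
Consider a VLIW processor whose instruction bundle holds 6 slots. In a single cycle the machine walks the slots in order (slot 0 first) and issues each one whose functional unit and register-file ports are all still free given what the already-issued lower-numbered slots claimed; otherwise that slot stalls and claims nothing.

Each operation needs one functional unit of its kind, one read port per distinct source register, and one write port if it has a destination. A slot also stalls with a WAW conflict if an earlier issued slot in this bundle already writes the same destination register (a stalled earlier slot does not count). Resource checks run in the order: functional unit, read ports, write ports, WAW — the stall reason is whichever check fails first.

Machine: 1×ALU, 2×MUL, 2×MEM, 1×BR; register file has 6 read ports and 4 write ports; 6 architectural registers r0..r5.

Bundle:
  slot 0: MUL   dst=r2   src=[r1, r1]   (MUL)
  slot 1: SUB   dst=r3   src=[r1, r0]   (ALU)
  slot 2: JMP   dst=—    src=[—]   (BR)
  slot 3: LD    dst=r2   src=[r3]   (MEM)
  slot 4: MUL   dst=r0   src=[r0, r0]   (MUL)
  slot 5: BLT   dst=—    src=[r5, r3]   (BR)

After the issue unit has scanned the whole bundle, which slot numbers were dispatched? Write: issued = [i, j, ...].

  0. MUL→r2 ⇒ go  {1A/1Mu/2Ld/1B | 5r 3w}
  1. ALU→r3 ⇒ go  {0A/1Mu/2Ld/1B | 3r 2w}
  2. BR ⇒ go  {0A/1Mu/2Ld/0B | 3r 2w}
  3. MEM→r2 ⇒ no(WAW)  {0A/1Mu/2Ld/0B | 3r 2w}
  4. MUL→r0 ⇒ go  {0A/0Mu/2Ld/0B | 2r 1w}
  5. BR ⇒ no(FU)  {0A/0Mu/2Ld/0B | 2r 1w}

issued = [0, 1, 2, 4]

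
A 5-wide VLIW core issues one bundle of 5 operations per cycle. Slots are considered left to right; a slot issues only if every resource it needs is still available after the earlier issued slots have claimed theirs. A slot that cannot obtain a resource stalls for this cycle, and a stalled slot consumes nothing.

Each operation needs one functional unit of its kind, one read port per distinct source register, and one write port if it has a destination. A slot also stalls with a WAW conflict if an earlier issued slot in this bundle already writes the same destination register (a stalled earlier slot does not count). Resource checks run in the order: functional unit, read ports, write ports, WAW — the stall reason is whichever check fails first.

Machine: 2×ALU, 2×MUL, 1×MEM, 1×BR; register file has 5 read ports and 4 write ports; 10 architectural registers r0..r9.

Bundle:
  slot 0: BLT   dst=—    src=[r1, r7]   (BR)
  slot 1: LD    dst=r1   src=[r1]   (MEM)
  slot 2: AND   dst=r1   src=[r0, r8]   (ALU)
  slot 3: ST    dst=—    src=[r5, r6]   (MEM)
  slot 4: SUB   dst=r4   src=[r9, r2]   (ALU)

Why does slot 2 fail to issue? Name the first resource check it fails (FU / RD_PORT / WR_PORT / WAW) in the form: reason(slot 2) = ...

[0] BR needs rd=2 wr=0: ok; after: ALU=2 MUL=2 MEM=1 BR=0, R=3, W=4
[1] MEM needs rd=1 wr=1: ok; after: ALU=2 MUL=2 MEM=0 BR=0, R=2, W=3
[2] ALU needs rd=2 wr=1: WAW; after: ALU=2 MUL=2 MEM=0 BR=0, R=2, W=3
[3] MEM needs rd=2 wr=0: FU; after: ALU=2 MUL=2 MEM=0 BR=0, R=2, W=3
[4] ALU needs rd=2 wr=1: ok; after: ALU=1 MUL=2 MEM=0 BR=0, R=0, W=2

reason(slot 2) = WAW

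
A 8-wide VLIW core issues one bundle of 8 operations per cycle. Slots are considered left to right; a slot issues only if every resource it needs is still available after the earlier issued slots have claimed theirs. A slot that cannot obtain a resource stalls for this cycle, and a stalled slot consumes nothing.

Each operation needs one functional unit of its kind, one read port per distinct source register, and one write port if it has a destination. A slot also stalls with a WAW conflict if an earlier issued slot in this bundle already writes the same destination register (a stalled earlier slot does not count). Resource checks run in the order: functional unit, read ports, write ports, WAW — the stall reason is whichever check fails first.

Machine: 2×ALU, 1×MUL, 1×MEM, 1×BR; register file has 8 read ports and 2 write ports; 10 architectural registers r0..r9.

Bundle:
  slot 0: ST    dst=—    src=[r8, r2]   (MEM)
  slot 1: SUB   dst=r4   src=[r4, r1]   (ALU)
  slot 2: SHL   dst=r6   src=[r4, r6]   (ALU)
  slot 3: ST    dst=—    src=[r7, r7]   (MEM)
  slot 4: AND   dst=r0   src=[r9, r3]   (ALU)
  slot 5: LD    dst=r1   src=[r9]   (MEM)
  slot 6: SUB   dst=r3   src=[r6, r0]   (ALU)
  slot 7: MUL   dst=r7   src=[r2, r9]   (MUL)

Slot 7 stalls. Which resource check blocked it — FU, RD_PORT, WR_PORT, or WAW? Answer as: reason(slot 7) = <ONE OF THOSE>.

reason(slot 7) = WR_PORT

slot 0 (MEM): ISSUE — free A2,Mu1,Ld0,B1 rp6 wp2
slot 1 (ALU): ISSUE — free A1,Mu1,Ld0,B1 rp4 wp1
slot 2 (ALU): ISSUE — free A0,Mu1,Ld0,B1 rp2 wp0
slot 3 (MEM): stall FU — free A0,Mu1,Ld0,B1 rp2 wp0
slot 4 (ALU): stall FU — free A0,Mu1,Ld0,B1 rp2 wp0
slot 5 (MEM): stall FU — free A0,Mu1,Ld0,B1 rp2 wp0
slot 6 (ALU): stall FU — free A0,Mu1,Ld0,B1 rp2 wp0
slot 7 (MUL): stall WR_PORT — free A0,Mu1,Ld0,B1 rp2 wp0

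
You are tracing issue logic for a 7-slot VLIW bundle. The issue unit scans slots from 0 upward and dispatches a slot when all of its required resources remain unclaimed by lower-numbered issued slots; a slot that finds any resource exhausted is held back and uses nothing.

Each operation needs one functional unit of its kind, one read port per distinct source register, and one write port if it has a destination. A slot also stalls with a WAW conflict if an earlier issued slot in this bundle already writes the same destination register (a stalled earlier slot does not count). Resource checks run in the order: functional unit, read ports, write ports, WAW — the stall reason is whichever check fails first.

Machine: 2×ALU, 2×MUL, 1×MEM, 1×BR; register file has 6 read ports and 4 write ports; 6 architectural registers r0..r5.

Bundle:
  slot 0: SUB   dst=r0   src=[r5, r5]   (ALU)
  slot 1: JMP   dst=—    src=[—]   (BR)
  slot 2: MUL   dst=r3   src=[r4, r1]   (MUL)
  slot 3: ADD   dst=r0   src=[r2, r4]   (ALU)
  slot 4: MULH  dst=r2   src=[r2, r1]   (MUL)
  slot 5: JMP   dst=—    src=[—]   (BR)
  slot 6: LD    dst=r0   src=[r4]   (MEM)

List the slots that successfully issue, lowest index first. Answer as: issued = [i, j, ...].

issued = [0, 1, 2, 4]

(0) want 1×ALU +1rd +1wr — yes → AL1|MU2|ME1|BR1|rd5|wr3
(1) want 1×BR +0rd +0wr — yes → AL1|MU2|ME1|BR0|rd5|wr3
(2) want 1×MUL +2rd +1wr — yes → AL1|MU1|ME1|BR0|rd3|wr2
(3) want 1×ALU +2rd +1wr — WAW → AL1|MU1|ME1|BR0|rd3|wr2
(4) want 1×MUL +2rd +1wr — yes → AL1|MU0|ME1|BR0|rd1|wr1
(5) want 1×BR +0rd +0wr — FU → AL1|MU0|ME1|BR0|rd1|wr1
(6) want 1×MEM +1rd +1wr — WAW → AL1|MU0|ME1|BR0|rd1|wr1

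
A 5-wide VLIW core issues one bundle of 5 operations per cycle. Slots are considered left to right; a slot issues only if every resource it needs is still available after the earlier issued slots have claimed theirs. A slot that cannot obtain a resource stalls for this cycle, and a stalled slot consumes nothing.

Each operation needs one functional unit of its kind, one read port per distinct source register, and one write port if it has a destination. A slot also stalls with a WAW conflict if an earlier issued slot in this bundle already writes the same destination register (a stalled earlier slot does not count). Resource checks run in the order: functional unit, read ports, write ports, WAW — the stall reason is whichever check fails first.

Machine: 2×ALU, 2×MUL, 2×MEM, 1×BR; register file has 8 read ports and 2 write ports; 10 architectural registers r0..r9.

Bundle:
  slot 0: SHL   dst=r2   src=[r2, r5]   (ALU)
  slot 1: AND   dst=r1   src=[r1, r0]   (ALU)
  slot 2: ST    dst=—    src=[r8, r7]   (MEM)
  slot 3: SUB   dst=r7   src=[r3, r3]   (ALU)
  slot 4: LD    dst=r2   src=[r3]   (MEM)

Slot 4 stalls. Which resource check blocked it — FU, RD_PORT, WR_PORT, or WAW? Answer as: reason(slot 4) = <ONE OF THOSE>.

reason(slot 4) = WR_PORT

[0] ALU needs rd=2 wr=1: ok; after: ALU=1 MUL=2 MEM=2 BR=1, R=6, W=1
[1] ALU needs rd=2 wr=1: ok; after: ALU=0 MUL=2 MEM=2 BR=1, R=4, W=0
[2] MEM needs rd=2 wr=0: ok; after: ALU=0 MUL=2 MEM=1 BR=1, R=2, W=0
[3] ALU needs rd=1 wr=1: FU; after: ALU=0 MUL=2 MEM=1 BR=1, R=2, W=0
[4] MEM needs rd=1 wr=1: WR_PORT; after: ALU=0 MUL=2 MEM=1 BR=1, R=2, W=0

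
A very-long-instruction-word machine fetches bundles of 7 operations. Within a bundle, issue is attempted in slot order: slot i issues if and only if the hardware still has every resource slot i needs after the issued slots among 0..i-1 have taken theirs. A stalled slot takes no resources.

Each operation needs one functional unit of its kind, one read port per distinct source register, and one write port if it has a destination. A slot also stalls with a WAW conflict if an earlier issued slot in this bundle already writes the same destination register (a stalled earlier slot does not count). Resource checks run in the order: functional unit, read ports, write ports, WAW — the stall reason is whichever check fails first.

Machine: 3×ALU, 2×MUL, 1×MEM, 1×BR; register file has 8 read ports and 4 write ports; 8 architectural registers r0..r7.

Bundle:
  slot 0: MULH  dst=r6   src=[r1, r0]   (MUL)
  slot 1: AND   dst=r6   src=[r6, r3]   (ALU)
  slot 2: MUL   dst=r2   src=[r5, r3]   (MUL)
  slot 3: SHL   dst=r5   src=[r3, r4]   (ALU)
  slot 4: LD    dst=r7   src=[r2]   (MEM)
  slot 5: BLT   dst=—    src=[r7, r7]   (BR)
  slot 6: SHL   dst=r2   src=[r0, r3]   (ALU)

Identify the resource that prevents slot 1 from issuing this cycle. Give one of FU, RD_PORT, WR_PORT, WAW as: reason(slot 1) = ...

reason(slot 1) = WAW

  0. MUL→r6 ⇒ go  {3A/1Mu/1Ld/1B | 6r 3w}
  1. ALU→r6 ⇒ no(WAW)  {3A/1Mu/1Ld/1B | 6r 3w}
  2. MUL→r2 ⇒ go  {3A/0Mu/1Ld/1B | 4r 2w}
  3. ALU→r5 ⇒ go  {2A/0Mu/1Ld/1B | 2r 1w}
  4. MEM→r7 ⇒ go  {2A/0Mu/0Ld/1B | 1r 0w}
  5. BR ⇒ go  {2A/0Mu/0Ld/0B | 0r 0w}
  6. ALU→r2 ⇒ no(RD_PORT)  {2A/0Mu/0Ld/0B | 0r 0w}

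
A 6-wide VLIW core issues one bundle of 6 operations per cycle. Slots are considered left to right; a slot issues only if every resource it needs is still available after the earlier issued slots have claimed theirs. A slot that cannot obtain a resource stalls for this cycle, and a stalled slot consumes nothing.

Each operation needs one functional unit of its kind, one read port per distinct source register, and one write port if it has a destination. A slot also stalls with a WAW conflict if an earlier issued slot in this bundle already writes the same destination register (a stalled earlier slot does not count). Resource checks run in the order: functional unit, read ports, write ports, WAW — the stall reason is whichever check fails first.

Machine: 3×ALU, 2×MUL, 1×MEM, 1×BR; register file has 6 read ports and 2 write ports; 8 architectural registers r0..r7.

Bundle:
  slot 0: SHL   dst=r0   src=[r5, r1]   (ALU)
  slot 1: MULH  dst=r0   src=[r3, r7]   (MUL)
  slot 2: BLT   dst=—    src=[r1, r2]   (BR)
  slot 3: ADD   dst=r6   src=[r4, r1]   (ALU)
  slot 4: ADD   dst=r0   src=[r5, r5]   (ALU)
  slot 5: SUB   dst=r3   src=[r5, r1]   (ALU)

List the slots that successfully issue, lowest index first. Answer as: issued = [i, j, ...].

  0. ALU→r0 ⇒ go  {2A/2Mu/1Ld/1B | 4r 1w}
  1. MUL→r0 ⇒ no(WAW)  {2A/2Mu/1Ld/1B | 4r 1w}
  2. BR ⇒ go  {2A/2Mu/1Ld/0B | 2r 1w}
  3. ALU→r6 ⇒ go  {1A/2Mu/1Ld/0B | 0r 0w}
  4. ALU→r0 ⇒ no(RD_PORT)  {1A/2Mu/1Ld/0B | 0r 0w}
  5. ALU→r3 ⇒ no(RD_PORT)  {1A/2Mu/1Ld/0B | 0r 0w}

issued = [0, 2, 3]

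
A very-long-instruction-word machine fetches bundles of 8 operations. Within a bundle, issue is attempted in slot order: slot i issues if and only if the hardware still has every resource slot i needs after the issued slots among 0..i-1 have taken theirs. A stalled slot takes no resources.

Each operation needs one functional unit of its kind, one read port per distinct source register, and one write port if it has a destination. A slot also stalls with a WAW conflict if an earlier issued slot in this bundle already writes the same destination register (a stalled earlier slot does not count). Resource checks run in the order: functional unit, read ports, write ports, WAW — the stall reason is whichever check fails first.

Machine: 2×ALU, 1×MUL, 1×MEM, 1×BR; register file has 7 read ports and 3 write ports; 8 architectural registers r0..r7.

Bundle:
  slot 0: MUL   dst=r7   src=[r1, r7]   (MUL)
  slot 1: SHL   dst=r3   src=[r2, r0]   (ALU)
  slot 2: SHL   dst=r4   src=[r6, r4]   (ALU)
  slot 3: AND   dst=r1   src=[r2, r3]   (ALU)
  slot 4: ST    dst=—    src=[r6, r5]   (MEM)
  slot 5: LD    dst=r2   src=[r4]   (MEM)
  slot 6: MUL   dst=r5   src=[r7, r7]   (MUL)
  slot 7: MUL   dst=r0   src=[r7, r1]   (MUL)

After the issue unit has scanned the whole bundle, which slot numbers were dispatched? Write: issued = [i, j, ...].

issued = [0, 1, 2]

slot 0 (MUL): ISSUE — free A2,Mu0,Ld1,B1 rp5 wp2
slot 1 (ALU): ISSUE — free A1,Mu0,Ld1,B1 rp3 wp1
slot 2 (ALU): ISSUE — free A0,Mu0,Ld1,B1 rp1 wp0
slot 3 (ALU): stall FU — free A0,Mu0,Ld1,B1 rp1 wp0
slot 4 (MEM): stall RD_PORT — free A0,Mu0,Ld1,B1 rp1 wp0
slot 5 (MEM): stall WR_PORT — free A0,Mu0,Ld1,B1 rp1 wp0
slot 6 (MUL): stall FU — free A0,Mu0,Ld1,B1 rp1 wp0
slot 7 (MUL): stall FU — free A0,Mu0,Ld1,B1 rp1 wp0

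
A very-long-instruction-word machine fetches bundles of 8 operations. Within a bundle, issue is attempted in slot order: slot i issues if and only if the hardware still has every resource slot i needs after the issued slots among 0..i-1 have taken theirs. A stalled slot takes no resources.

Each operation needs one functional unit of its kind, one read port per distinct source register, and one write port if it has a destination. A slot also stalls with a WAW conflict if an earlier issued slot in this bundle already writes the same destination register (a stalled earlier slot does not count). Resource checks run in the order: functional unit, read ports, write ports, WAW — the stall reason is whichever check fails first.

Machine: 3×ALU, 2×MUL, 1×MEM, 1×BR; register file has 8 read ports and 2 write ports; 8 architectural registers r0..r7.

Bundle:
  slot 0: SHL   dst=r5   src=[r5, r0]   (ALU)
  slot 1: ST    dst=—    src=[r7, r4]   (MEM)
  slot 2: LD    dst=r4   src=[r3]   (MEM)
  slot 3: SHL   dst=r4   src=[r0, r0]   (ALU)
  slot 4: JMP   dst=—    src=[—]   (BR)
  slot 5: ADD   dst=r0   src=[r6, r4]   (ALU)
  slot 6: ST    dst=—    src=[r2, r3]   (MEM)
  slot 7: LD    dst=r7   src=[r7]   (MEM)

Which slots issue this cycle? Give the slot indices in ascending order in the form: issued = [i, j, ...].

(0) want 1×ALU +2rd +1wr — yes → AL2|MU2|ME1|BR1|rd6|wr1
(1) want 1×MEM +2rd +0wr — yes → AL2|MU2|ME0|BR1|rd4|wr1
(2) want 1×MEM +1rd +1wr — FU → AL2|MU2|ME0|BR1|rd4|wr1
(3) want 1×ALU +1rd +1wr — yes → AL1|MU2|ME0|BR1|rd3|wr0
(4) want 1×BR +0rd +0wr — yes → AL1|MU2|ME0|BR0|rd3|wr0
(5) want 1×ALU +2rd +1wr — WR_PORT → AL1|MU2|ME0|BR0|rd3|wr0
(6) want 1×MEM +2rd +0wr — FU → AL1|MU2|ME0|BR0|rd3|wr0
(7) want 1×MEM +1rd +1wr — FU → AL1|MU2|ME0|BR0|rd3|wr0

issued = [0, 1, 3, 4]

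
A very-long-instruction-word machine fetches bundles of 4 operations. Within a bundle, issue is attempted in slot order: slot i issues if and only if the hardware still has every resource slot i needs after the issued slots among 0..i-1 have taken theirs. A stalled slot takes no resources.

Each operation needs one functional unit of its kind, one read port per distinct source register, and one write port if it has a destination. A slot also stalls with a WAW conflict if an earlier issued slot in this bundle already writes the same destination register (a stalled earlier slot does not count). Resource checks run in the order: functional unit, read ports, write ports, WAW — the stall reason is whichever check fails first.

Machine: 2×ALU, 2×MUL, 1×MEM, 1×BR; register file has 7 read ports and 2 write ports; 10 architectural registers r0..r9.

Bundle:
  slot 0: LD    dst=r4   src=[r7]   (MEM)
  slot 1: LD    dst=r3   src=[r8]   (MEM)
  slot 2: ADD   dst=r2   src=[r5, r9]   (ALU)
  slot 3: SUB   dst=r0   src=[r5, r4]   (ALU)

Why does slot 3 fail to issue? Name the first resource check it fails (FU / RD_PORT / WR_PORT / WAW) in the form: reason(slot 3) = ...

reason(slot 3) = WR_PORT

slot 0 (MEM): ISSUE — free A2,Mu2,Ld0,B1 rp6 wp1
slot 1 (MEM): stall FU — free A2,Mu2,Ld0,B1 rp6 wp1
slot 2 (ALU): ISSUE — free A1,Mu2,Ld0,B1 rp4 wp0
slot 3 (ALU): stall WR_PORT — free A1,Mu2,Ld0,B1 rp4 wp0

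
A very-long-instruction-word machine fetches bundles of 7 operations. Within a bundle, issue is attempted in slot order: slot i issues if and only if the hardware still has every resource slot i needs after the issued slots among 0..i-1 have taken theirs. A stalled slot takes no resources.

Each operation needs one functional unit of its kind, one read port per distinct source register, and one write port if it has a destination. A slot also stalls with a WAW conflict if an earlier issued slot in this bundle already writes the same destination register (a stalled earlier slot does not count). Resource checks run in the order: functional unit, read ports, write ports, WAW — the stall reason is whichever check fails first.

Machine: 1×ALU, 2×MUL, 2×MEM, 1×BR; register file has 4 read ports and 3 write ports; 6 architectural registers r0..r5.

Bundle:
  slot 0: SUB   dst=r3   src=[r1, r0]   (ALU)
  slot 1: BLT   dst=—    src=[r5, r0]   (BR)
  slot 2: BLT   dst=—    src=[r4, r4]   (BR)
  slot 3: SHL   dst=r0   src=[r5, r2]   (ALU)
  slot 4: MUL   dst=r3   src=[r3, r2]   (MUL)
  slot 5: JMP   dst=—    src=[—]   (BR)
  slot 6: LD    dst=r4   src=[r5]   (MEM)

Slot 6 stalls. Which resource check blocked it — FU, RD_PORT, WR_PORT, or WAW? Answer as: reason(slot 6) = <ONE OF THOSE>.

reason(slot 6) = RD_PORT

  0. ALU→r3 ⇒ go  {0A/2Mu/2Ld/1B | 2r 2w}
  1. BR ⇒ go  {0A/2Mu/2Ld/0B | 0r 2w}
  2. BR ⇒ no(FU)  {0A/2Mu/2Ld/0B | 0r 2w}
  3. ALU→r0 ⇒ no(FU)  {0A/2Mu/2Ld/0B | 0r 2w}
  4. MUL→r3 ⇒ no(RD_PORT)  {0A/2Mu/2Ld/0B | 0r 2w}
  5. BR ⇒ no(FU)  {0A/2Mu/2Ld/0B | 0r 2w}
  6. MEM→r4 ⇒ no(RD_PORT)  {0A/2Mu/2Ld/0B | 0r 2w}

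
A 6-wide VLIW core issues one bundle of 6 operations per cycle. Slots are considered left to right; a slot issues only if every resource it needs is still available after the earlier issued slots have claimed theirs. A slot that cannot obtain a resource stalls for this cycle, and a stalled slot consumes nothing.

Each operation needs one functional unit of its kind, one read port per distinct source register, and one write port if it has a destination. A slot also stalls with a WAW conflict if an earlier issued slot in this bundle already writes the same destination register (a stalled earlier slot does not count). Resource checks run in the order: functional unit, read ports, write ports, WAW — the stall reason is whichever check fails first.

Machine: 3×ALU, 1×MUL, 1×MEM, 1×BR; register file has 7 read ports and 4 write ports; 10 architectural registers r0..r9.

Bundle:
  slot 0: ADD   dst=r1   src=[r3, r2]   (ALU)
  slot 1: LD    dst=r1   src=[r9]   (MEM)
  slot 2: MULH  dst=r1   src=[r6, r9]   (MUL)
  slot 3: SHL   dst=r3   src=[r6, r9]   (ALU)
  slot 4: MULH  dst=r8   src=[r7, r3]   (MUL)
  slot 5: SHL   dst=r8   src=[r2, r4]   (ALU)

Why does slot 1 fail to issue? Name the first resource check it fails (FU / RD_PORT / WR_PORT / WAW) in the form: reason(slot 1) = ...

reason(slot 1) = WAW

#0 ALU src=r3,r2 dispatched  <A:2 Mu:1 Ld:1 B:1 rd:5 wr:3>
#1 MEM src=r9 held:WAW  <A:2 Mu:1 Ld:1 B:1 rd:5 wr:3>
#2 MUL src=r6,r9 held:WAW  <A:2 Mu:1 Ld:1 B:1 rd:5 wr:3>
#3 ALU src=r6,r9 dispatched  <A:1 Mu:1 Ld:1 B:1 rd:3 wr:2>
#4 MUL src=r7,r3 dispatched  <A:1 Mu:0 Ld:1 B:1 rd:1 wr:1>
#5 ALU src=r2,r4 held:RD_PORT  <A:1 Mu:0 Ld:1 B:1 rd:1 wr:1>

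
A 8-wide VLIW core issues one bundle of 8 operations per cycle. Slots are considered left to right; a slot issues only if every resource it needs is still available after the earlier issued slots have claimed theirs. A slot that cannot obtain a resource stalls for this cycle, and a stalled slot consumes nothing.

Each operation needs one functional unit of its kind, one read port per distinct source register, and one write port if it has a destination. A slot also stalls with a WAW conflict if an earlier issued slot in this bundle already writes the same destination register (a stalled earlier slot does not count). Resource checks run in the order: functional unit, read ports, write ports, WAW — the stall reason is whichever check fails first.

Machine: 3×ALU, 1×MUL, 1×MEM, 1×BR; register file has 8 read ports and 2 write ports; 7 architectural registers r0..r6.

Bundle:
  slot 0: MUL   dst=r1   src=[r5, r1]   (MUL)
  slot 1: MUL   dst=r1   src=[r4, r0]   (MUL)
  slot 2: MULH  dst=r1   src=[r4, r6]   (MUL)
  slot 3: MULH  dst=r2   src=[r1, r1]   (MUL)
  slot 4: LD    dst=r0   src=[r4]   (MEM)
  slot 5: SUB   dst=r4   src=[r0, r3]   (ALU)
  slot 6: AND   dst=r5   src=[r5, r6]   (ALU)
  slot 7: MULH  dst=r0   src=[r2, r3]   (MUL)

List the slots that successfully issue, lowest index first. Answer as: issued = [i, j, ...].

issued = [0, 4]

(0) want 1×MUL +2rd +1wr — yes → AL3|MU0|ME1|BR1|rd6|wr1
(1) want 1×MUL +2rd +1wr — FU → AL3|MU0|ME1|BR1|rd6|wr1
(2) want 1×MUL +2rd +1wr — FU → AL3|MU0|ME1|BR1|rd6|wr1
(3) want 1×MUL +1rd +1wr — FU → AL3|MU0|ME1|BR1|rd6|wr1
(4) want 1×MEM +1rd +1wr — yes → AL3|MU0|ME0|BR1|rd5|wr0
(5) want 1×ALU +2rd +1wr — WR_PORT → AL3|MU0|ME0|BR1|rd5|wr0
(6) want 1×ALU +2rd +1wr — WR_PORT → AL3|MU0|ME0|BR1|rd5|wr0
(7) want 1×MUL +2rd +1wr — FU → AL3|MU0|ME0|BR1|rd5|wr0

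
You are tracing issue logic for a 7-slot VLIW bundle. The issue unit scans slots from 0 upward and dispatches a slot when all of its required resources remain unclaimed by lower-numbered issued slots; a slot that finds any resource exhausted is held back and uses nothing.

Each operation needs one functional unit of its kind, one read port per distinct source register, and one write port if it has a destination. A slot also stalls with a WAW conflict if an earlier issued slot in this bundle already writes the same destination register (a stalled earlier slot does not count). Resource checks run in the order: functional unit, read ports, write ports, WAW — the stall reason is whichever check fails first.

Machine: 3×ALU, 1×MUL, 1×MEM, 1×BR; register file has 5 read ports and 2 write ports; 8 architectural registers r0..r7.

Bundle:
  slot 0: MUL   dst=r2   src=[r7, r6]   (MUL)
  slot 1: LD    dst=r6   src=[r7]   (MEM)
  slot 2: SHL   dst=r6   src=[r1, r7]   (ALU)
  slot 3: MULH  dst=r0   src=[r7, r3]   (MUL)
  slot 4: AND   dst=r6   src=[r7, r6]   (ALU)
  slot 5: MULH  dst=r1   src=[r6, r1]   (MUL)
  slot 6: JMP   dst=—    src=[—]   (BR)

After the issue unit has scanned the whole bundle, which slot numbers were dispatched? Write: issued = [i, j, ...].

issued = [0, 1, 6]

#0 MUL src=r7,r6 dispatched  <A:3 Mu:0 Ld:1 B:1 rd:3 wr:1>
#1 MEM src=r7 dispatched  <A:3 Mu:0 Ld:0 B:1 rd:2 wr:0>
#2 ALU src=r1,r7 held:WR_PORT  <A:3 Mu:0 Ld:0 B:1 rd:2 wr:0>
#3 MUL src=r7,r3 held:FU  <A:3 Mu:0 Ld:0 B:1 rd:2 wr:0>
#4 ALU src=r7,r6 held:WR_PORT  <A:3 Mu:0 Ld:0 B:1 rd:2 wr:0>
#5 MUL src=r6,r1 held:FU  <A:3 Mu:0 Ld:0 B:1 rd:2 wr:0>
#6 BR src=- dispatched  <A:3 Mu:0 Ld:0 B:0 rd:2 wr:0>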